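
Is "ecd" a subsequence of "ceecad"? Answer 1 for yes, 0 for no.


Check if "ecd" is a subsequence of "ceecad"
Greedy scan:
  Position 0 ('c'): no match needed
  Position 1 ('e'): matches sub[0] = 'e'
  Position 2 ('e'): no match needed
  Position 3 ('c'): matches sub[1] = 'c'
  Position 4 ('a'): no match needed
  Position 5 ('d'): matches sub[2] = 'd'
All 3 characters matched => is a subsequence

1


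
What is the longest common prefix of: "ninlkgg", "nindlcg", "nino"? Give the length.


Words: ninlkgg, nindlcg, nino
  Position 0: all 'n' => match
  Position 1: all 'i' => match
  Position 2: all 'n' => match
  Position 3: ('l', 'd', 'o') => mismatch, stop
LCP = "nin" (length 3)

3


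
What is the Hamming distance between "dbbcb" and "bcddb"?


Comparing "dbbcb" and "bcddb" position by position:
  Position 0: 'd' vs 'b' => differ
  Position 1: 'b' vs 'c' => differ
  Position 2: 'b' vs 'd' => differ
  Position 3: 'c' vs 'd' => differ
  Position 4: 'b' vs 'b' => same
Total differences (Hamming distance): 4

4


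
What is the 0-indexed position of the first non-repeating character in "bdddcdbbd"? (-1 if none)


Input: bdddcdbbd
Character frequencies:
  'b': 3
  'c': 1
  'd': 5
Scanning left to right for freq == 1:
  Position 0 ('b'): freq=3, skip
  Position 1 ('d'): freq=5, skip
  Position 2 ('d'): freq=5, skip
  Position 3 ('d'): freq=5, skip
  Position 4 ('c'): unique! => answer = 4

4


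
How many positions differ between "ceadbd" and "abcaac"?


Comparing "ceadbd" and "abcaac" position by position:
  Position 0: 'c' vs 'a' => DIFFER
  Position 1: 'e' vs 'b' => DIFFER
  Position 2: 'a' vs 'c' => DIFFER
  Position 3: 'd' vs 'a' => DIFFER
  Position 4: 'b' vs 'a' => DIFFER
  Position 5: 'd' vs 'c' => DIFFER
Positions that differ: 6

6


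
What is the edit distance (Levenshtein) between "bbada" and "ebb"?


Computing edit distance: "bbada" -> "ebb"
DP table:
           e    b    b
      0    1    2    3
  b   1    1    1    2
  b   2    2    1    1
  a   3    3    2    2
  d   4    4    3    3
  a   5    5    4    4
Edit distance = dp[5][3] = 4

4


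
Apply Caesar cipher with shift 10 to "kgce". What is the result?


Caesar cipher: shift "kgce" by 10
  'k' (pos 10) + 10 = pos 20 = 'u'
  'g' (pos 6) + 10 = pos 16 = 'q'
  'c' (pos 2) + 10 = pos 12 = 'm'
  'e' (pos 4) + 10 = pos 14 = 'o'
Result: uqmo

uqmo


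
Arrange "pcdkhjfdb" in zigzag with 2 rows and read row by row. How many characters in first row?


Zigzag "pcdkhjfdb" into 2 rows:
Placing characters:
  'p' => row 0
  'c' => row 1
  'd' => row 0
  'k' => row 1
  'h' => row 0
  'j' => row 1
  'f' => row 0
  'd' => row 1
  'b' => row 0
Rows:
  Row 0: "pdhfb"
  Row 1: "ckjd"
First row length: 5

5


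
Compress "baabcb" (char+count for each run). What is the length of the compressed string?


Input: baabcb
Runs:
  'b' x 1 => "b1"
  'a' x 2 => "a2"
  'b' x 1 => "b1"
  'c' x 1 => "c1"
  'b' x 1 => "b1"
Compressed: "b1a2b1c1b1"
Compressed length: 10

10


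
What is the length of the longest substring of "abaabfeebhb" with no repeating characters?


Input: "abaabfeebhb"
Sliding window (track last position of each char):
  Position 0 ('a'): window [0,0] length 1 -- new best
  Position 1 ('b'): window [0,1] length 2 -- new best
  Position 2 ('a'): repeat (last at 0), move window start to 1
  Position 2 ('a'): window [1,2] length 2
  Position 3 ('a'): repeat (last at 2), move window start to 3
  Position 3 ('a'): window [3,3] length 1
  Position 4 ('b'): window [3,4] length 2
  Position 5 ('f'): window [3,5] length 3 -- new best
  Position 6 ('e'): window [3,6] length 4 -- new best
  Position 7 ('e'): repeat (last at 6), move window start to 7
  Position 7 ('e'): window [7,7] length 1
  Position 8 ('b'): window [7,8] length 2
  Position 9 ('h'): window [7,9] length 3
  Position 10 ('b'): repeat (last at 8), move window start to 9
  Position 10 ('b'): window [9,10] length 2
Longest substring with no repeats: "abfe" with length 4

4


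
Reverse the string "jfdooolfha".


Input: jfdooolfha
Reading characters right to left:
  Position 9: 'a'
  Position 8: 'h'
  Position 7: 'f'
  Position 6: 'l'
  Position 5: 'o'
  Position 4: 'o'
  Position 3: 'o'
  Position 2: 'd'
  Position 1: 'f'
  Position 0: 'j'
Reversed: ahflooodfj

ahflooodfj


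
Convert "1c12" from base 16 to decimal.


Input: "1c12" in base 16
Positional expansion:
  Digit '1' (value 1) x 16^3 = 4096
  Digit 'c' (value 12) x 16^2 = 3072
  Digit '1' (value 1) x 16^1 = 16
  Digit '2' (value 2) x 16^0 = 2
Sum = 7186

7186


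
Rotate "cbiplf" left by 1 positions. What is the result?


Input: "cbiplf", rotate left by 1
First 1 characters: "c"
Remaining characters: "biplf"
Concatenate remaining + first: "biplf" + "c" = "biplfc"

biplfc


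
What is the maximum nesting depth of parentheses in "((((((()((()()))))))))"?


Input: "((((((()((()()))))))))"
Tracking depth:
  Position 0 '(': depth becomes 1
  Position 1 '(': depth becomes 2
  Position 2 '(': depth becomes 3
  Position 3 '(': depth becomes 4
  Position 4 '(': depth becomes 5
  Position 5 '(': depth becomes 6
  Position 6 '(': depth becomes 7
  Position 7 ')': depth becomes 6
  Position 8 '(': depth becomes 7
  Position 9 '(': depth becomes 8
  Position 10 '(': depth becomes 9
  Position 11 ')': depth becomes 8
  Position 12 '(': depth becomes 9
  Position 13 ')': depth becomes 8
  Position 14 ')': depth becomes 7
  Position 15 ')': depth becomes 6
  Position 16 ')': depth becomes 5
  Position 17 ')': depth becomes 4
  Position 18 ')': depth becomes 3
  Position 19 ')': depth becomes 2
  Position 20 ')': depth becomes 1
  Position 21 ')': depth becomes 0
Maximum depth reached: 9

9


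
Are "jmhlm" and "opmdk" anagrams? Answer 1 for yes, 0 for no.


Strings: "jmhlm", "opmdk"
Sorted first:  hjlmm
Sorted second: dkmop
Differ at position 0: 'h' vs 'd' => not anagrams

0


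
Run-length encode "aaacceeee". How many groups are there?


Input: aaacceeee
Scanning for consecutive runs:
  Group 1: 'a' x 3 (positions 0-2)
  Group 2: 'c' x 2 (positions 3-4)
  Group 3: 'e' x 4 (positions 5-8)
Total groups: 3

3


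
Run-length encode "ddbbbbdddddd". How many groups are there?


Input: ddbbbbdddddd
Scanning for consecutive runs:
  Group 1: 'd' x 2 (positions 0-1)
  Group 2: 'b' x 4 (positions 2-5)
  Group 3: 'd' x 6 (positions 6-11)
Total groups: 3

3


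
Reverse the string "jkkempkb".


Input: jkkempkb
Reading characters right to left:
  Position 7: 'b'
  Position 6: 'k'
  Position 5: 'p'
  Position 4: 'm'
  Position 3: 'e'
  Position 2: 'k'
  Position 1: 'k'
  Position 0: 'j'
Reversed: bkpmekkj

bkpmekkj


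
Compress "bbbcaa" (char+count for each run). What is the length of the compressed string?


Input: bbbcaa
Runs:
  'b' x 3 => "b3"
  'c' x 1 => "c1"
  'a' x 2 => "a2"
Compressed: "b3c1a2"
Compressed length: 6

6


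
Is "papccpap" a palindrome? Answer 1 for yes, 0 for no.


Input: papccpap
Reversed: papccpap
  Compare pos 0 ('p') with pos 7 ('p'): match
  Compare pos 1 ('a') with pos 6 ('a'): match
  Compare pos 2 ('p') with pos 5 ('p'): match
  Compare pos 3 ('c') with pos 4 ('c'): match
Result: palindrome

1


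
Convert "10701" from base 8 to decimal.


Input: "10701" in base 8
Positional expansion:
  Digit '1' (value 1) x 8^4 = 4096
  Digit '0' (value 0) x 8^3 = 0
  Digit '7' (value 7) x 8^2 = 448
  Digit '0' (value 0) x 8^1 = 0
  Digit '1' (value 1) x 8^0 = 1
Sum = 4545

4545


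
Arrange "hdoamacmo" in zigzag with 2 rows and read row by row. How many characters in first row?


Zigzag "hdoamacmo" into 2 rows:
Placing characters:
  'h' => row 0
  'd' => row 1
  'o' => row 0
  'a' => row 1
  'm' => row 0
  'a' => row 1
  'c' => row 0
  'm' => row 1
  'o' => row 0
Rows:
  Row 0: "homco"
  Row 1: "daam"
First row length: 5

5


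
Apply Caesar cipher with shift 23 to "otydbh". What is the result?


Caesar cipher: shift "otydbh" by 23
  'o' (pos 14) + 23 = pos 11 = 'l'
  't' (pos 19) + 23 = pos 16 = 'q'
  'y' (pos 24) + 23 = pos 21 = 'v'
  'd' (pos 3) + 23 = pos 0 = 'a'
  'b' (pos 1) + 23 = pos 24 = 'y'
  'h' (pos 7) + 23 = pos 4 = 'e'
Result: lqvaye

lqvaye


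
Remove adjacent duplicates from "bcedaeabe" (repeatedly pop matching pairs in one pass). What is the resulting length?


Input: bcedaeabe
Stack-based adjacent duplicate removal:
  Read 'b': push. Stack: b
  Read 'c': push. Stack: bc
  Read 'e': push. Stack: bce
  Read 'd': push. Stack: bced
  Read 'a': push. Stack: bceda
  Read 'e': push. Stack: bcedae
  Read 'a': push. Stack: bcedaea
  Read 'b': push. Stack: bcedaeab
  Read 'e': push. Stack: bcedaeabe
Final stack: "bcedaeabe" (length 9)

9


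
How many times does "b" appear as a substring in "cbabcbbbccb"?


Searching for "b" in "cbabcbbbccb"
Scanning each position:
  Position 0: "c" => no
  Position 1: "b" => MATCH
  Position 2: "a" => no
  Position 3: "b" => MATCH
  Position 4: "c" => no
  Position 5: "b" => MATCH
  Position 6: "b" => MATCH
  Position 7: "b" => MATCH
  Position 8: "c" => no
  Position 9: "c" => no
  Position 10: "b" => MATCH
Total occurrences: 6

6


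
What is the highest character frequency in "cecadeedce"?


Input: cecadeedce
Character counts:
  'a': 1
  'c': 3
  'd': 2
  'e': 4
Maximum frequency: 4

4


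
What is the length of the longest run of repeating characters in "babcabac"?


Input: "babcabac"
Scanning for longest run:
  Position 1 ('a'): new char, reset run to 1
  Position 2 ('b'): new char, reset run to 1
  Position 3 ('c'): new char, reset run to 1
  Position 4 ('a'): new char, reset run to 1
  Position 5 ('b'): new char, reset run to 1
  Position 6 ('a'): new char, reset run to 1
  Position 7 ('c'): new char, reset run to 1
Longest run: 'b' with length 1

1


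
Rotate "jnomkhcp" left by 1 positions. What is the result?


Input: "jnomkhcp", rotate left by 1
First 1 characters: "j"
Remaining characters: "nomkhcp"
Concatenate remaining + first: "nomkhcp" + "j" = "nomkhcpj"

nomkhcpj


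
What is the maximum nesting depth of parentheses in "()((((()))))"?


Input: "()((((()))))"
Tracking depth:
  Position 0 '(': depth becomes 1
  Position 1 ')': depth becomes 0
  Position 2 '(': depth becomes 1
  Position 3 '(': depth becomes 2
  Position 4 '(': depth becomes 3
  Position 5 '(': depth becomes 4
  Position 6 '(': depth becomes 5
  Position 7 ')': depth becomes 4
  Position 8 ')': depth becomes 3
  Position 9 ')': depth becomes 2
  Position 10 ')': depth becomes 1
  Position 11 ')': depth becomes 0
Maximum depth reached: 5

5


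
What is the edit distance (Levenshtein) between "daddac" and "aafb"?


Computing edit distance: "daddac" -> "aafb"
DP table:
           a    a    f    b
      0    1    2    3    4
  d   1    1    2    3    4
  a   2    1    1    2    3
  d   3    2    2    2    3
  d   4    3    3    3    3
  a   5    4    3    4    4
  c   6    5    4    4    5
Edit distance = dp[6][4] = 5

5


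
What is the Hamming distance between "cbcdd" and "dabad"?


Comparing "cbcdd" and "dabad" position by position:
  Position 0: 'c' vs 'd' => differ
  Position 1: 'b' vs 'a' => differ
  Position 2: 'c' vs 'b' => differ
  Position 3: 'd' vs 'a' => differ
  Position 4: 'd' vs 'd' => same
Total differences (Hamming distance): 4

4


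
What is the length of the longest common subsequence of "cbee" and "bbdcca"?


LCS of "cbee" and "bbdcca"
DP table:
           b    b    d    c    c    a
      0    0    0    0    0    0    0
  c   0    0    0    0    1    1    1
  b   0    1    1    1    1    1    1
  e   0    1    1    1    1    1    1
  e   0    1    1    1    1    1    1
LCS length = dp[4][6] = 1

1


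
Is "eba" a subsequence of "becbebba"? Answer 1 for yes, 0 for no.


Check if "eba" is a subsequence of "becbebba"
Greedy scan:
  Position 0 ('b'): no match needed
  Position 1 ('e'): matches sub[0] = 'e'
  Position 2 ('c'): no match needed
  Position 3 ('b'): matches sub[1] = 'b'
  Position 4 ('e'): no match needed
  Position 5 ('b'): no match needed
  Position 6 ('b'): no match needed
  Position 7 ('a'): matches sub[2] = 'a'
All 3 characters matched => is a subsequence

1


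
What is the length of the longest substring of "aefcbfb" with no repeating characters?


Input: "aefcbfb"
Sliding window (track last position of each char):
  Position 0 ('a'): window [0,0] length 1 -- new best
  Position 1 ('e'): window [0,1] length 2 -- new best
  Position 2 ('f'): window [0,2] length 3 -- new best
  Position 3 ('c'): window [0,3] length 4 -- new best
  Position 4 ('b'): window [0,4] length 5 -- new best
  Position 5 ('f'): repeat (last at 2), move window start to 3
  Position 5 ('f'): window [3,5] length 3
  Position 6 ('b'): repeat (last at 4), move window start to 5
  Position 6 ('b'): window [5,6] length 2
Longest substring with no repeats: "aefcb" with length 5

5


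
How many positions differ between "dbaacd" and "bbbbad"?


Comparing "dbaacd" and "bbbbad" position by position:
  Position 0: 'd' vs 'b' => DIFFER
  Position 1: 'b' vs 'b' => same
  Position 2: 'a' vs 'b' => DIFFER
  Position 3: 'a' vs 'b' => DIFFER
  Position 4: 'c' vs 'a' => DIFFER
  Position 5: 'd' vs 'd' => same
Positions that differ: 4

4


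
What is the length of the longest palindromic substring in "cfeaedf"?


Input: "cfeaedf"
Checking substrings for palindromes:
  [2:5] "eae" (len 3) => palindrome
Longest palindromic substring: "eae" with length 3

3


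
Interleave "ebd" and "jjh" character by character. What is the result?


Interleaving "ebd" and "jjh":
  Position 0: 'e' from first, 'j' from second => "ej"
  Position 1: 'b' from first, 'j' from second => "bj"
  Position 2: 'd' from first, 'h' from second => "dh"
Result: ejbjdh

ejbjdh


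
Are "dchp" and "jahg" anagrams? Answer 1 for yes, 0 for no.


Strings: "dchp", "jahg"
Sorted first:  cdhp
Sorted second: aghj
Differ at position 0: 'c' vs 'a' => not anagrams

0


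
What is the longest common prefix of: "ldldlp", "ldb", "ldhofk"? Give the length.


Words: ldldlp, ldb, ldhofk
  Position 0: all 'l' => match
  Position 1: all 'd' => match
  Position 2: ('l', 'b', 'h') => mismatch, stop
LCP = "ld" (length 2)

2


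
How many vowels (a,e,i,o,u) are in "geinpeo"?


Input: geinpeo
Checking each character:
  'g' at position 0: consonant
  'e' at position 1: vowel (running total: 1)
  'i' at position 2: vowel (running total: 2)
  'n' at position 3: consonant
  'p' at position 4: consonant
  'e' at position 5: vowel (running total: 3)
  'o' at position 6: vowel (running total: 4)
Total vowels: 4

4


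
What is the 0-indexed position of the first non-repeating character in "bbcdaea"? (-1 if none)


Input: bbcdaea
Character frequencies:
  'a': 2
  'b': 2
  'c': 1
  'd': 1
  'e': 1
Scanning left to right for freq == 1:
  Position 0 ('b'): freq=2, skip
  Position 1 ('b'): freq=2, skip
  Position 2 ('c'): unique! => answer = 2

2


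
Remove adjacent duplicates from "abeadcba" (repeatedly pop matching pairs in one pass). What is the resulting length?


Input: abeadcba
Stack-based adjacent duplicate removal:
  Read 'a': push. Stack: a
  Read 'b': push. Stack: ab
  Read 'e': push. Stack: abe
  Read 'a': push. Stack: abea
  Read 'd': push. Stack: abead
  Read 'c': push. Stack: abeadc
  Read 'b': push. Stack: abeadcb
  Read 'a': push. Stack: abeadcba
Final stack: "abeadcba" (length 8)

8


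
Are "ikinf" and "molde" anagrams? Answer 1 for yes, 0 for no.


Strings: "ikinf", "molde"
Sorted first:  fiikn
Sorted second: delmo
Differ at position 0: 'f' vs 'd' => not anagrams

0


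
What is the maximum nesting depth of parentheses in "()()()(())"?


Input: "()()()(())"
Tracking depth:
  Position 0 '(': depth becomes 1
  Position 1 ')': depth becomes 0
  Position 2 '(': depth becomes 1
  Position 3 ')': depth becomes 0
  Position 4 '(': depth becomes 1
  Position 5 ')': depth becomes 0
  Position 6 '(': depth becomes 1
  Position 7 '(': depth becomes 2
  Position 8 ')': depth becomes 1
  Position 9 ')': depth becomes 0
Maximum depth reached: 2

2


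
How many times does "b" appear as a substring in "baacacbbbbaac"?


Searching for "b" in "baacacbbbbaac"
Scanning each position:
  Position 0: "b" => MATCH
  Position 1: "a" => no
  Position 2: "a" => no
  Position 3: "c" => no
  Position 4: "a" => no
  Position 5: "c" => no
  Position 6: "b" => MATCH
  Position 7: "b" => MATCH
  Position 8: "b" => MATCH
  Position 9: "b" => MATCH
  Position 10: "a" => no
  Position 11: "a" => no
  Position 12: "c" => no
Total occurrences: 5

5


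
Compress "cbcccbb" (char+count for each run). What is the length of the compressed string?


Input: cbcccbb
Runs:
  'c' x 1 => "c1"
  'b' x 1 => "b1"
  'c' x 3 => "c3"
  'b' x 2 => "b2"
Compressed: "c1b1c3b2"
Compressed length: 8

8


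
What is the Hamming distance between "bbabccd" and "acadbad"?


Comparing "bbabccd" and "acadbad" position by position:
  Position 0: 'b' vs 'a' => differ
  Position 1: 'b' vs 'c' => differ
  Position 2: 'a' vs 'a' => same
  Position 3: 'b' vs 'd' => differ
  Position 4: 'c' vs 'b' => differ
  Position 5: 'c' vs 'a' => differ
  Position 6: 'd' vs 'd' => same
Total differences (Hamming distance): 5

5


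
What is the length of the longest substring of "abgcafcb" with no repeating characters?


Input: "abgcafcb"
Sliding window (track last position of each char):
  Position 0 ('a'): window [0,0] length 1 -- new best
  Position 1 ('b'): window [0,1] length 2 -- new best
  Position 2 ('g'): window [0,2] length 3 -- new best
  Position 3 ('c'): window [0,3] length 4 -- new best
  Position 4 ('a'): repeat (last at 0), move window start to 1
  Position 4 ('a'): window [1,4] length 4
  Position 5 ('f'): window [1,5] length 5 -- new best
  Position 6 ('c'): repeat (last at 3), move window start to 4
  Position 6 ('c'): window [4,6] length 3
  Position 7 ('b'): window [4,7] length 4
Longest substring with no repeats: "bgcaf" with length 5

5


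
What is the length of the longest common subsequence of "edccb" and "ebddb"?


LCS of "edccb" and "ebddb"
DP table:
           e    b    d    d    b
      0    0    0    0    0    0
  e   0    1    1    1    1    1
  d   0    1    1    2    2    2
  c   0    1    1    2    2    2
  c   0    1    1    2    2    2
  b   0    1    2    2    2    3
LCS length = dp[5][5] = 3

3


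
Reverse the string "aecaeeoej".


Input: aecaeeoej
Reading characters right to left:
  Position 8: 'j'
  Position 7: 'e'
  Position 6: 'o'
  Position 5: 'e'
  Position 4: 'e'
  Position 3: 'a'
  Position 2: 'c'
  Position 1: 'e'
  Position 0: 'a'
Reversed: jeoeeacea

jeoeeacea


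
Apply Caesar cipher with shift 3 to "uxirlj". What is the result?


Caesar cipher: shift "uxirlj" by 3
  'u' (pos 20) + 3 = pos 23 = 'x'
  'x' (pos 23) + 3 = pos 0 = 'a'
  'i' (pos 8) + 3 = pos 11 = 'l'
  'r' (pos 17) + 3 = pos 20 = 'u'
  'l' (pos 11) + 3 = pos 14 = 'o'
  'j' (pos 9) + 3 = pos 12 = 'm'
Result: xaluom

xaluom


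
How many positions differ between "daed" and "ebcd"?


Comparing "daed" and "ebcd" position by position:
  Position 0: 'd' vs 'e' => DIFFER
  Position 1: 'a' vs 'b' => DIFFER
  Position 2: 'e' vs 'c' => DIFFER
  Position 3: 'd' vs 'd' => same
Positions that differ: 3

3


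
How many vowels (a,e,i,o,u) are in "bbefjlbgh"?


Input: bbefjlbgh
Checking each character:
  'b' at position 0: consonant
  'b' at position 1: consonant
  'e' at position 2: vowel (running total: 1)
  'f' at position 3: consonant
  'j' at position 4: consonant
  'l' at position 5: consonant
  'b' at position 6: consonant
  'g' at position 7: consonant
  'h' at position 8: consonant
Total vowels: 1

1


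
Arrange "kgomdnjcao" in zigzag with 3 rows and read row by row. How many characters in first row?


Zigzag "kgomdnjcao" into 3 rows:
Placing characters:
  'k' => row 0
  'g' => row 1
  'o' => row 2
  'm' => row 1
  'd' => row 0
  'n' => row 1
  'j' => row 2
  'c' => row 1
  'a' => row 0
  'o' => row 1
Rows:
  Row 0: "kda"
  Row 1: "gmnco"
  Row 2: "oj"
First row length: 3

3


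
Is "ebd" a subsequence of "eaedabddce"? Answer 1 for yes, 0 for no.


Check if "ebd" is a subsequence of "eaedabddce"
Greedy scan:
  Position 0 ('e'): matches sub[0] = 'e'
  Position 1 ('a'): no match needed
  Position 2 ('e'): no match needed
  Position 3 ('d'): no match needed
  Position 4 ('a'): no match needed
  Position 5 ('b'): matches sub[1] = 'b'
  Position 6 ('d'): matches sub[2] = 'd'
  Position 7 ('d'): no match needed
  Position 8 ('c'): no match needed
  Position 9 ('e'): no match needed
All 3 characters matched => is a subsequence

1


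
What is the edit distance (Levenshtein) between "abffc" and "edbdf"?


Computing edit distance: "abffc" -> "edbdf"
DP table:
           e    d    b    d    f
      0    1    2    3    4    5
  a   1    1    2    3    4    5
  b   2    2    2    2    3    4
  f   3    3    3    3    3    3
  f   4    4    4    4    4    3
  c   5    5    5    5    5    4
Edit distance = dp[5][5] = 4

4


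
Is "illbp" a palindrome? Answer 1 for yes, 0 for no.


Input: illbp
Reversed: pblli
  Compare pos 0 ('i') with pos 4 ('p'): MISMATCH
  Compare pos 1 ('l') with pos 3 ('b'): MISMATCH
Result: not a palindrome

0


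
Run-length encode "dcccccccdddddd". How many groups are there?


Input: dcccccccdddddd
Scanning for consecutive runs:
  Group 1: 'd' x 1 (positions 0-0)
  Group 2: 'c' x 7 (positions 1-7)
  Group 3: 'd' x 6 (positions 8-13)
Total groups: 3

3


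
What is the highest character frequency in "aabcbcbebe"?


Input: aabcbcbebe
Character counts:
  'a': 2
  'b': 4
  'c': 2
  'e': 2
Maximum frequency: 4

4


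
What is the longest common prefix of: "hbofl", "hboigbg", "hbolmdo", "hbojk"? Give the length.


Words: hbofl, hboigbg, hbolmdo, hbojk
  Position 0: all 'h' => match
  Position 1: all 'b' => match
  Position 2: all 'o' => match
  Position 3: ('f', 'i', 'l', 'j') => mismatch, stop
LCP = "hbo" (length 3)

3


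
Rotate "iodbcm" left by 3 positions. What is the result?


Input: "iodbcm", rotate left by 3
First 3 characters: "iod"
Remaining characters: "bcm"
Concatenate remaining + first: "bcm" + "iod" = "bcmiod"

bcmiod


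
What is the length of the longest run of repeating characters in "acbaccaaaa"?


Input: "acbaccaaaa"
Scanning for longest run:
  Position 1 ('c'): new char, reset run to 1
  Position 2 ('b'): new char, reset run to 1
  Position 3 ('a'): new char, reset run to 1
  Position 4 ('c'): new char, reset run to 1
  Position 5 ('c'): continues run of 'c', length=2
  Position 6 ('a'): new char, reset run to 1
  Position 7 ('a'): continues run of 'a', length=2
  Position 8 ('a'): continues run of 'a', length=3
  Position 9 ('a'): continues run of 'a', length=4
Longest run: 'a' with length 4

4


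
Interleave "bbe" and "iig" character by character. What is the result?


Interleaving "bbe" and "iig":
  Position 0: 'b' from first, 'i' from second => "bi"
  Position 1: 'b' from first, 'i' from second => "bi"
  Position 2: 'e' from first, 'g' from second => "eg"
Result: bibieg

bibieg


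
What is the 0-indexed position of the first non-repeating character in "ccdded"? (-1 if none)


Input: ccdded
Character frequencies:
  'c': 2
  'd': 3
  'e': 1
Scanning left to right for freq == 1:
  Position 0 ('c'): freq=2, skip
  Position 1 ('c'): freq=2, skip
  Position 2 ('d'): freq=3, skip
  Position 3 ('d'): freq=3, skip
  Position 4 ('e'): unique! => answer = 4

4


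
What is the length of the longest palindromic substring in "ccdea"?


Input: "ccdea"
Checking substrings for palindromes:
  [0:2] "cc" (len 2) => palindrome
Longest palindromic substring: "cc" with length 2

2


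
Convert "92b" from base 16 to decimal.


Input: "92b" in base 16
Positional expansion:
  Digit '9' (value 9) x 16^2 = 2304
  Digit '2' (value 2) x 16^1 = 32
  Digit 'b' (value 11) x 16^0 = 11
Sum = 2347

2347


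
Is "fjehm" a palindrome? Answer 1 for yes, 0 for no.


Input: fjehm
Reversed: mhejf
  Compare pos 0 ('f') with pos 4 ('m'): MISMATCH
  Compare pos 1 ('j') with pos 3 ('h'): MISMATCH
Result: not a palindrome

0


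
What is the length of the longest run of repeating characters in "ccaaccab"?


Input: "ccaaccab"
Scanning for longest run:
  Position 1 ('c'): continues run of 'c', length=2
  Position 2 ('a'): new char, reset run to 1
  Position 3 ('a'): continues run of 'a', length=2
  Position 4 ('c'): new char, reset run to 1
  Position 5 ('c'): continues run of 'c', length=2
  Position 6 ('a'): new char, reset run to 1
  Position 7 ('b'): new char, reset run to 1
Longest run: 'c' with length 2

2


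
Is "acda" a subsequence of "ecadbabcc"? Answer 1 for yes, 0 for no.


Check if "acda" is a subsequence of "ecadbabcc"
Greedy scan:
  Position 0 ('e'): no match needed
  Position 1 ('c'): no match needed
  Position 2 ('a'): matches sub[0] = 'a'
  Position 3 ('d'): no match needed
  Position 4 ('b'): no match needed
  Position 5 ('a'): no match needed
  Position 6 ('b'): no match needed
  Position 7 ('c'): matches sub[1] = 'c'
  Position 8 ('c'): no match needed
Only matched 2/4 characters => not a subsequence

0


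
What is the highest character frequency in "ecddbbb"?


Input: ecddbbb
Character counts:
  'b': 3
  'c': 1
  'd': 2
  'e': 1
Maximum frequency: 3

3


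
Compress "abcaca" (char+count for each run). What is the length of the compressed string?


Input: abcaca
Runs:
  'a' x 1 => "a1"
  'b' x 1 => "b1"
  'c' x 1 => "c1"
  'a' x 1 => "a1"
  'c' x 1 => "c1"
  'a' x 1 => "a1"
Compressed: "a1b1c1a1c1a1"
Compressed length: 12

12


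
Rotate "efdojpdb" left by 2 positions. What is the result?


Input: "efdojpdb", rotate left by 2
First 2 characters: "ef"
Remaining characters: "dojpdb"
Concatenate remaining + first: "dojpdb" + "ef" = "dojpdbef"

dojpdbef


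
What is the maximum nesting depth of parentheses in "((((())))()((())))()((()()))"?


Input: "((((())))()((())))()((()()))"
Tracking depth:
  Position 0 '(': depth becomes 1
  Position 1 '(': depth becomes 2
  Position 2 '(': depth becomes 3
  Position 3 '(': depth becomes 4
  Position 4 '(': depth becomes 5
  Position 5 ')': depth becomes 4
  Position 6 ')': depth becomes 3
  Position 7 ')': depth becomes 2
  Position 8 ')': depth becomes 1
  Position 9 '(': depth becomes 2
  Position 10 ')': depth becomes 1
  Position 11 '(': depth becomes 2
  Position 12 '(': depth becomes 3
  Position 13 '(': depth becomes 4
  Position 14 ')': depth becomes 3
  Position 15 ')': depth becomes 2
  Position 16 ')': depth becomes 1
  Position 17 ')': depth becomes 0
  Position 18 '(': depth becomes 1
  Position 19 ')': depth becomes 0
  Position 20 '(': depth becomes 1
  Position 21 '(': depth becomes 2
  Position 22 '(': depth becomes 3
  Position 23 ')': depth becomes 2
  Position 24 '(': depth becomes 3
  Position 25 ')': depth becomes 2
  Position 26 ')': depth becomes 1
  Position 27 ')': depth becomes 0
Maximum depth reached: 5

5


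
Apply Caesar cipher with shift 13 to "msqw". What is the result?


Caesar cipher: shift "msqw" by 13
  'm' (pos 12) + 13 = pos 25 = 'z'
  's' (pos 18) + 13 = pos 5 = 'f'
  'q' (pos 16) + 13 = pos 3 = 'd'
  'w' (pos 22) + 13 = pos 9 = 'j'
Result: zfdj

zfdj


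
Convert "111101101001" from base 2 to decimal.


Input: "111101101001" in base 2
Positional expansion:
  Digit '1' (value 1) x 2^11 = 2048
  Digit '1' (value 1) x 2^10 = 1024
  Digit '1' (value 1) x 2^9 = 512
  Digit '1' (value 1) x 2^8 = 256
  Digit '0' (value 0) x 2^7 = 0
  Digit '1' (value 1) x 2^6 = 64
  Digit '1' (value 1) x 2^5 = 32
  Digit '0' (value 0) x 2^4 = 0
  Digit '1' (value 1) x 2^3 = 8
  Digit '0' (value 0) x 2^2 = 0
  Digit '0' (value 0) x 2^1 = 0
  Digit '1' (value 1) x 2^0 = 1
Sum = 3945

3945


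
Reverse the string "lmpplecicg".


Input: lmpplecicg
Reading characters right to left:
  Position 9: 'g'
  Position 8: 'c'
  Position 7: 'i'
  Position 6: 'c'
  Position 5: 'e'
  Position 4: 'l'
  Position 3: 'p'
  Position 2: 'p'
  Position 1: 'm'
  Position 0: 'l'
Reversed: gcicelppml

gcicelppml


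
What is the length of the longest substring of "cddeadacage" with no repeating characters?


Input: "cddeadacage"
Sliding window (track last position of each char):
  Position 0 ('c'): window [0,0] length 1 -- new best
  Position 1 ('d'): window [0,1] length 2 -- new best
  Position 2 ('d'): repeat (last at 1), move window start to 2
  Position 2 ('d'): window [2,2] length 1
  Position 3 ('e'): window [2,3] length 2
  Position 4 ('a'): window [2,4] length 3 -- new best
  Position 5 ('d'): repeat (last at 2), move window start to 3
  Position 5 ('d'): window [3,5] length 3
  Position 6 ('a'): repeat (last at 4), move window start to 5
  Position 6 ('a'): window [5,6] length 2
  Position 7 ('c'): window [5,7] length 3
  Position 8 ('a'): repeat (last at 6), move window start to 7
  Position 8 ('a'): window [7,8] length 2
  Position 9 ('g'): window [7,9] length 3
  Position 10 ('e'): window [7,10] length 4 -- new best
Longest substring with no repeats: "cage" with length 4

4


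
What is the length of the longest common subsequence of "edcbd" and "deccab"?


LCS of "edcbd" and "deccab"
DP table:
           d    e    c    c    a    b
      0    0    0    0    0    0    0
  e   0    0    1    1    1    1    1
  d   0    1    1    1    1    1    1
  c   0    1    1    2    2    2    2
  b   0    1    1    2    2    2    3
  d   0    1    1    2    2    2    3
LCS length = dp[5][6] = 3

3


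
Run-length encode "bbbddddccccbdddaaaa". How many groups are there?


Input: bbbddddccccbdddaaaa
Scanning for consecutive runs:
  Group 1: 'b' x 3 (positions 0-2)
  Group 2: 'd' x 4 (positions 3-6)
  Group 3: 'c' x 4 (positions 7-10)
  Group 4: 'b' x 1 (positions 11-11)
  Group 5: 'd' x 3 (positions 12-14)
  Group 6: 'a' x 4 (positions 15-18)
Total groups: 6

6


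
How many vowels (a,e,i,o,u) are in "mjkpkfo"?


Input: mjkpkfo
Checking each character:
  'm' at position 0: consonant
  'j' at position 1: consonant
  'k' at position 2: consonant
  'p' at position 3: consonant
  'k' at position 4: consonant
  'f' at position 5: consonant
  'o' at position 6: vowel (running total: 1)
Total vowels: 1

1


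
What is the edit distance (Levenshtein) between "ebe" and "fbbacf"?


Computing edit distance: "ebe" -> "fbbacf"
DP table:
           f    b    b    a    c    f
      0    1    2    3    4    5    6
  e   1    1    2    3    4    5    6
  b   2    2    1    2    3    4    5
  e   3    3    2    2    3    4    5
Edit distance = dp[3][6] = 5

5


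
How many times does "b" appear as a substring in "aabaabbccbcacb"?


Searching for "b" in "aabaabbccbcacb"
Scanning each position:
  Position 0: "a" => no
  Position 1: "a" => no
  Position 2: "b" => MATCH
  Position 3: "a" => no
  Position 4: "a" => no
  Position 5: "b" => MATCH
  Position 6: "b" => MATCH
  Position 7: "c" => no
  Position 8: "c" => no
  Position 9: "b" => MATCH
  Position 10: "c" => no
  Position 11: "a" => no
  Position 12: "c" => no
  Position 13: "b" => MATCH
Total occurrences: 5

5


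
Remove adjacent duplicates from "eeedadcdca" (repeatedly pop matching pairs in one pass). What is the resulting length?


Input: eeedadcdca
Stack-based adjacent duplicate removal:
  Read 'e': push. Stack: e
  Read 'e': matches stack top 'e' => pop. Stack: (empty)
  Read 'e': push. Stack: e
  Read 'd': push. Stack: ed
  Read 'a': push. Stack: eda
  Read 'd': push. Stack: edad
  Read 'c': push. Stack: edadc
  Read 'd': push. Stack: edadcd
  Read 'c': push. Stack: edadcdc
  Read 'a': push. Stack: edadcdca
Final stack: "edadcdca" (length 8)

8


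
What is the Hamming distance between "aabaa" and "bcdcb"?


Comparing "aabaa" and "bcdcb" position by position:
  Position 0: 'a' vs 'b' => differ
  Position 1: 'a' vs 'c' => differ
  Position 2: 'b' vs 'd' => differ
  Position 3: 'a' vs 'c' => differ
  Position 4: 'a' vs 'b' => differ
Total differences (Hamming distance): 5

5


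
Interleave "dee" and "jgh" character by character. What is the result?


Interleaving "dee" and "jgh":
  Position 0: 'd' from first, 'j' from second => "dj"
  Position 1: 'e' from first, 'g' from second => "eg"
  Position 2: 'e' from first, 'h' from second => "eh"
Result: djegeh

djegeh


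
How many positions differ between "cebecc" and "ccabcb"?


Comparing "cebecc" and "ccabcb" position by position:
  Position 0: 'c' vs 'c' => same
  Position 1: 'e' vs 'c' => DIFFER
  Position 2: 'b' vs 'a' => DIFFER
  Position 3: 'e' vs 'b' => DIFFER
  Position 4: 'c' vs 'c' => same
  Position 5: 'c' vs 'b' => DIFFER
Positions that differ: 4

4


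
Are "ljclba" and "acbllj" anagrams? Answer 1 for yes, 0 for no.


Strings: "ljclba", "acbllj"
Sorted first:  abcjll
Sorted second: abcjll
Sorted forms match => anagrams

1


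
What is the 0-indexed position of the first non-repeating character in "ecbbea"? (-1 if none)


Input: ecbbea
Character frequencies:
  'a': 1
  'b': 2
  'c': 1
  'e': 2
Scanning left to right for freq == 1:
  Position 0 ('e'): freq=2, skip
  Position 1 ('c'): unique! => answer = 1

1


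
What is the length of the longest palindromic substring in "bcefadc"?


Input: "bcefadc"
Checking substrings for palindromes:
  No multi-char palindromic substrings found
Longest palindromic substring: "b" with length 1

1


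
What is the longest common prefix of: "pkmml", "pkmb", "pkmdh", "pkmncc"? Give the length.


Words: pkmml, pkmb, pkmdh, pkmncc
  Position 0: all 'p' => match
  Position 1: all 'k' => match
  Position 2: all 'm' => match
  Position 3: ('m', 'b', 'd', 'n') => mismatch, stop
LCP = "pkm" (length 3)

3


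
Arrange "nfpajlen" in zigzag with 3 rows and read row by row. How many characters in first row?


Zigzag "nfpajlen" into 3 rows:
Placing characters:
  'n' => row 0
  'f' => row 1
  'p' => row 2
  'a' => row 1
  'j' => row 0
  'l' => row 1
  'e' => row 2
  'n' => row 1
Rows:
  Row 0: "nj"
  Row 1: "faln"
  Row 2: "pe"
First row length: 2

2


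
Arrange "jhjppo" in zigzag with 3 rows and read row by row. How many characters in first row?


Zigzag "jhjppo" into 3 rows:
Placing characters:
  'j' => row 0
  'h' => row 1
  'j' => row 2
  'p' => row 1
  'p' => row 0
  'o' => row 1
Rows:
  Row 0: "jp"
  Row 1: "hpo"
  Row 2: "j"
First row length: 2

2


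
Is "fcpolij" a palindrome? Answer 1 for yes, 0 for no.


Input: fcpolij
Reversed: jilopcf
  Compare pos 0 ('f') with pos 6 ('j'): MISMATCH
  Compare pos 1 ('c') with pos 5 ('i'): MISMATCH
  Compare pos 2 ('p') with pos 4 ('l'): MISMATCH
Result: not a palindrome

0


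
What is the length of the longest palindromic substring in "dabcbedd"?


Input: "dabcbedd"
Checking substrings for palindromes:
  [2:5] "bcb" (len 3) => palindrome
  [6:8] "dd" (len 2) => palindrome
Longest palindromic substring: "bcb" with length 3

3


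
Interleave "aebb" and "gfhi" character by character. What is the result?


Interleaving "aebb" and "gfhi":
  Position 0: 'a' from first, 'g' from second => "ag"
  Position 1: 'e' from first, 'f' from second => "ef"
  Position 2: 'b' from first, 'h' from second => "bh"
  Position 3: 'b' from first, 'i' from second => "bi"
Result: agefbhbi

agefbhbi


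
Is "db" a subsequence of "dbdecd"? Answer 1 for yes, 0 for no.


Check if "db" is a subsequence of "dbdecd"
Greedy scan:
  Position 0 ('d'): matches sub[0] = 'd'
  Position 1 ('b'): matches sub[1] = 'b'
  Position 2 ('d'): no match needed
  Position 3 ('e'): no match needed
  Position 4 ('c'): no match needed
  Position 5 ('d'): no match needed
All 2 characters matched => is a subsequence

1


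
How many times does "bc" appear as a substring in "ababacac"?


Searching for "bc" in "ababacac"
Scanning each position:
  Position 0: "ab" => no
  Position 1: "ba" => no
  Position 2: "ab" => no
  Position 3: "ba" => no
  Position 4: "ac" => no
  Position 5: "ca" => no
  Position 6: "ac" => no
Total occurrences: 0

0


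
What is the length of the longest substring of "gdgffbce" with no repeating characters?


Input: "gdgffbce"
Sliding window (track last position of each char):
  Position 0 ('g'): window [0,0] length 1 -- new best
  Position 1 ('d'): window [0,1] length 2 -- new best
  Position 2 ('g'): repeat (last at 0), move window start to 1
  Position 2 ('g'): window [1,2] length 2
  Position 3 ('f'): window [1,3] length 3 -- new best
  Position 4 ('f'): repeat (last at 3), move window start to 4
  Position 4 ('f'): window [4,4] length 1
  Position 5 ('b'): window [4,5] length 2
  Position 6 ('c'): window [4,6] length 3
  Position 7 ('e'): window [4,7] length 4 -- new best
Longest substring with no repeats: "fbce" with length 4

4


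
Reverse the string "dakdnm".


Input: dakdnm
Reading characters right to left:
  Position 5: 'm'
  Position 4: 'n'
  Position 3: 'd'
  Position 2: 'k'
  Position 1: 'a'
  Position 0: 'd'
Reversed: mndkad

mndkad


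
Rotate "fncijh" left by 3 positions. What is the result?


Input: "fncijh", rotate left by 3
First 3 characters: "fnc"
Remaining characters: "ijh"
Concatenate remaining + first: "ijh" + "fnc" = "ijhfnc"

ijhfnc


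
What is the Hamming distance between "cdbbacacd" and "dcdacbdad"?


Comparing "cdbbacacd" and "dcdacbdad" position by position:
  Position 0: 'c' vs 'd' => differ
  Position 1: 'd' vs 'c' => differ
  Position 2: 'b' vs 'd' => differ
  Position 3: 'b' vs 'a' => differ
  Position 4: 'a' vs 'c' => differ
  Position 5: 'c' vs 'b' => differ
  Position 6: 'a' vs 'd' => differ
  Position 7: 'c' vs 'a' => differ
  Position 8: 'd' vs 'd' => same
Total differences (Hamming distance): 8

8


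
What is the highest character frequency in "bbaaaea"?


Input: bbaaaea
Character counts:
  'a': 4
  'b': 2
  'e': 1
Maximum frequency: 4

4


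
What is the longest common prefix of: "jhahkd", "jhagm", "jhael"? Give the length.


Words: jhahkd, jhagm, jhael
  Position 0: all 'j' => match
  Position 1: all 'h' => match
  Position 2: all 'a' => match
  Position 3: ('h', 'g', 'e') => mismatch, stop
LCP = "jha" (length 3)

3


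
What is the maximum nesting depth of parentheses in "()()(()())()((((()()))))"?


Input: "()()(()())()((((()()))))"
Tracking depth:
  Position 0 '(': depth becomes 1
  Position 1 ')': depth becomes 0
  Position 2 '(': depth becomes 1
  Position 3 ')': depth becomes 0
  Position 4 '(': depth becomes 1
  Position 5 '(': depth becomes 2
  Position 6 ')': depth becomes 1
  Position 7 '(': depth becomes 2
  Position 8 ')': depth becomes 1
  Position 9 ')': depth becomes 0
  Position 10 '(': depth becomes 1
  Position 11 ')': depth becomes 0
  Position 12 '(': depth becomes 1
  Position 13 '(': depth becomes 2
  Position 14 '(': depth becomes 3
  Position 15 '(': depth becomes 4
  Position 16 '(': depth becomes 5
  Position 17 ')': depth becomes 4
  Position 18 '(': depth becomes 5
  Position 19 ')': depth becomes 4
  Position 20 ')': depth becomes 3
  Position 21 ')': depth becomes 2
  Position 22 ')': depth becomes 1
  Position 23 ')': depth becomes 0
Maximum depth reached: 5

5


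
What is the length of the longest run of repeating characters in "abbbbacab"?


Input: "abbbbacab"
Scanning for longest run:
  Position 1 ('b'): new char, reset run to 1
  Position 2 ('b'): continues run of 'b', length=2
  Position 3 ('b'): continues run of 'b', length=3
  Position 4 ('b'): continues run of 'b', length=4
  Position 5 ('a'): new char, reset run to 1
  Position 6 ('c'): new char, reset run to 1
  Position 7 ('a'): new char, reset run to 1
  Position 8 ('b'): new char, reset run to 1
Longest run: 'b' with length 4

4


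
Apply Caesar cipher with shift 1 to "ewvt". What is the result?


Caesar cipher: shift "ewvt" by 1
  'e' (pos 4) + 1 = pos 5 = 'f'
  'w' (pos 22) + 1 = pos 23 = 'x'
  'v' (pos 21) + 1 = pos 22 = 'w'
  't' (pos 19) + 1 = pos 20 = 'u'
Result: fxwu

fxwu


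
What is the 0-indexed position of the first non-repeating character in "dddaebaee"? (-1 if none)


Input: dddaebaee
Character frequencies:
  'a': 2
  'b': 1
  'd': 3
  'e': 3
Scanning left to right for freq == 1:
  Position 0 ('d'): freq=3, skip
  Position 1 ('d'): freq=3, skip
  Position 2 ('d'): freq=3, skip
  Position 3 ('a'): freq=2, skip
  Position 4 ('e'): freq=3, skip
  Position 5 ('b'): unique! => answer = 5

5
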